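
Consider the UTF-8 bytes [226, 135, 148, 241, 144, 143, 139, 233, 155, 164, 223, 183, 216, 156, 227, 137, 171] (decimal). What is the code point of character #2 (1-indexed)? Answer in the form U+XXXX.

Offset 0: leading byte 0xE2 = 11100010 → 3-byte char #1 = E2 87 94.
Offset 3: leading byte 0xF1 = 11110001 → 4-byte char #2 = F1 90 8F 8B.
Leading byte 0xF1 = 11110001 matches 11110xxx → 4-byte sequence.
Byte 1: 0xF1 = 11110001, payload 001 (3 bits).
Byte 2: 0x90 = 10010000 (10xxxxxx ✓), payload 010000.
Byte 3: 0x8F = 10001111 (10xxxxxx ✓), payload 001111.
Byte 4: 0x8B = 10001011 (10xxxxxx ✓), payload 001011.
Concatenate: 001010000001111001011 = 0x503CB (21 bits → U+503CB).

U+503CB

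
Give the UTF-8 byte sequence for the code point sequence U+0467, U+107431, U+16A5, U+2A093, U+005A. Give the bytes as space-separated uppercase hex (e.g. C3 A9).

D1 A7 F4 87 90 B1 E1 9A A5 F0 AA 82 93 5A

U+0467: 2-byte form → D1 A7.
U+107431: 4-byte form → F4 87 90 B1.
U+16A5: 3-byte form → E1 9A A5.
U+2A093: 4-byte form → F0 AA 82 93.
U+005A: 1-byte form → 5A.
Concatenated (14 bytes): D1 A7 F4 87 90 B1 E1 9A A5 F0 AA 82 93 5A.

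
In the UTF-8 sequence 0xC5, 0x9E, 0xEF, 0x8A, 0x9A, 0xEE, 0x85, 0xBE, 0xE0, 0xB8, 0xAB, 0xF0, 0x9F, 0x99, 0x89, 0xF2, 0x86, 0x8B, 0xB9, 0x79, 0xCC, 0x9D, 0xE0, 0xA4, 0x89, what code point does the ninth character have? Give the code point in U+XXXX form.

U+0909

Offset 0: leading byte 0xC5 = 11000101 → 2-byte char #1 = C5 9E.
Offset 2: leading byte 0xEF = 11101111 → 3-byte char #2 = EF 8A 9A.
Offset 5: leading byte 0xEE = 11101110 → 3-byte char #3 = EE 85 BE.
Offset 8: leading byte 0xE0 = 11100000 → 3-byte char #4 = E0 B8 AB.
Offset 11: leading byte 0xF0 = 11110000 → 4-byte char #5 = F0 9F 99 89.
Offset 15: leading byte 0xF2 = 11110010 → 4-byte char #6 = F2 86 8B B9.
Offset 19: leading byte 0x79 = 01111001 → 1-byte char #7 = 79.
Offset 20: leading byte 0xCC = 11001100 → 2-byte char #8 = CC 9D.
Offset 22: leading byte 0xE0 = 11100000 → 3-byte char #9 = E0 A4 89.
Leading byte 0xE0 = 11100000 matches 1110xxxx → 3-byte sequence.
Byte 1: 0xE0 = 11100000, payload 0000 (4 bits).
Byte 2: 0xA4 = 10100100 (10xxxxxx ✓), payload 100100.
Byte 3: 0x89 = 10001001 (10xxxxxx ✓), payload 001001.
Concatenate: 0000100100001001 = 0x909 (16 bits → U+0909).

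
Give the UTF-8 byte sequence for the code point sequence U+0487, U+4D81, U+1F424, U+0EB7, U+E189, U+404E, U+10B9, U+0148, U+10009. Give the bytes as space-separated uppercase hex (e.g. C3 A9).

U+0487: 2-byte form → D2 87.
U+4D81: 3-byte form → E4 B6 81.
U+1F424: 4-byte form → F0 9F 90 A4.
U+0EB7: 3-byte form → E0 BA B7.
U+E189: 3-byte form → EE 86 89.
U+404E: 3-byte form → E4 81 8E.
U+10B9: 3-byte form → E1 82 B9.
U+0148: 2-byte form → C5 88.
U+10009: 4-byte form → F0 90 80 89.
Concatenated (27 bytes): D2 87 E4 B6 81 F0 9F 90 A4 E0 BA B7 EE 86 89 E4 81 8E E1 82 B9 C5 88 F0 90 80 89.

D2 87 E4 B6 81 F0 9F 90 A4 E0 BA B7 EE 86 89 E4 81 8E E1 82 B9 C5 88 F0 90 80 89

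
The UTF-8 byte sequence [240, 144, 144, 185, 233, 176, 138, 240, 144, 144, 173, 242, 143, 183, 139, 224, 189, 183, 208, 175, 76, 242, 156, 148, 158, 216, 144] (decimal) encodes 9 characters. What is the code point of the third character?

Offset 0: leading byte 0xF0 = 11110000 → 4-byte char #1 = F0 90 90 B9.
Offset 4: leading byte 0xE9 = 11101001 → 3-byte char #2 = E9 B0 8A.
Offset 7: leading byte 0xF0 = 11110000 → 4-byte char #3 = F0 90 90 AD.
Leading byte 0xF0 = 11110000 matches 11110xxx → 4-byte sequence.
Byte 1: 0xF0 = 11110000, payload 000 (3 bits).
Byte 2: 0x90 = 10010000 (10xxxxxx ✓), payload 010000.
Byte 3: 0x90 = 10010000 (10xxxxxx ✓), payload 010000.
Byte 4: 0xAD = 10101101 (10xxxxxx ✓), payload 101101.
Concatenate: 000010000010000101101 = 0x1042D (21 bits → U+1042D).

U+1042D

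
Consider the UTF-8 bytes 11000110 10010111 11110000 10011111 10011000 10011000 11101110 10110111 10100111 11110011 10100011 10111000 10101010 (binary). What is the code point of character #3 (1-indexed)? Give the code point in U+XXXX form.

Offset 0: leading byte 0xC6 = 11000110 → 2-byte char #1 = C6 97.
Offset 2: leading byte 0xF0 = 11110000 → 4-byte char #2 = F0 9F 98 98.
Offset 6: leading byte 0xEE = 11101110 → 3-byte char #3 = EE B7 A7.
Leading byte 0xEE = 11101110 matches 1110xxxx → 3-byte sequence.
Byte 1: 0xEE = 11101110, payload 1110 (4 bits).
Byte 2: 0xB7 = 10110111 (10xxxxxx ✓), payload 110111.
Byte 3: 0xA7 = 10100111 (10xxxxxx ✓), payload 100111.
Concatenate: 1110110111100111 = 0xEDE7 (16 bits → U+EDE7).

U+EDE7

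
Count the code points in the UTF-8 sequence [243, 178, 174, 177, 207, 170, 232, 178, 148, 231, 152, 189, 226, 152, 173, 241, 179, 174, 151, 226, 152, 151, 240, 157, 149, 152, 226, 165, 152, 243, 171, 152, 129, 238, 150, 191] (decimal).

11

Byte at offset 0: 0xF3 = 11110011 → 4-byte char (#1). Advance 4.
Byte at offset 4: 0xCF = 11001111 → 2-byte char (#2). Advance 2.
Byte at offset 6: 0xE8 = 11101000 → 3-byte char (#3). Advance 3.
Byte at offset 9: 0xE7 = 11100111 → 3-byte char (#4). Advance 3.
Byte at offset 12: 0xE2 = 11100010 → 3-byte char (#5). Advance 3.
Byte at offset 15: 0xF1 = 11110001 → 4-byte char (#6). Advance 4.
Byte at offset 19: 0xE2 = 11100010 → 3-byte char (#7). Advance 3.
Byte at offset 22: 0xF0 = 11110000 → 4-byte char (#8). Advance 4.
Byte at offset 26: 0xE2 = 11100010 → 3-byte char (#9). Advance 3.
Byte at offset 29: 0xF3 = 11110011 → 4-byte char (#10). Advance 4.
Byte at offset 33: 0xEE = 11101110 → 3-byte char (#11). Advance 3.
Reached end at offset 36 after 11 code points.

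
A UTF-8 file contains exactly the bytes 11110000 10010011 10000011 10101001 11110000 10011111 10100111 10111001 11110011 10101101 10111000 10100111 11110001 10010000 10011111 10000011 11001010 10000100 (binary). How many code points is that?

5

Byte at offset 0: 0xF0 = 11110000 → 4-byte char (#1). Advance 4.
Byte at offset 4: 0xF0 = 11110000 → 4-byte char (#2). Advance 4.
Byte at offset 8: 0xF3 = 11110011 → 4-byte char (#3). Advance 4.
Byte at offset 12: 0xF1 = 11110001 → 4-byte char (#4). Advance 4.
Byte at offset 16: 0xCA = 11001010 → 2-byte char (#5). Advance 2.
Reached end at offset 18 after 5 code points.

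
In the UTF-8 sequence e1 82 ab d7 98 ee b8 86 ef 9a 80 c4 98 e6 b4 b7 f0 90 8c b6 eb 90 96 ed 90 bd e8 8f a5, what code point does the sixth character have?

Offset 0: leading byte 0xE1 = 11100001 → 3-byte char #1 = E1 82 AB.
Offset 3: leading byte 0xD7 = 11010111 → 2-byte char #2 = D7 98.
Offset 5: leading byte 0xEE = 11101110 → 3-byte char #3 = EE B8 86.
Offset 8: leading byte 0xEF = 11101111 → 3-byte char #4 = EF 9A 80.
Offset 11: leading byte 0xC4 = 11000100 → 2-byte char #5 = C4 98.
Offset 13: leading byte 0xE6 = 11100110 → 3-byte char #6 = E6 B4 B7.
Leading byte 0xE6 = 11100110 matches 1110xxxx → 3-byte sequence.
Byte 1: 0xE6 = 11100110, payload 0110 (4 bits).
Byte 2: 0xB4 = 10110100 (10xxxxxx ✓), payload 110100.
Byte 3: 0xB7 = 10110111 (10xxxxxx ✓), payload 110111.
Concatenate: 0110110100110111 = 0x6D37 (16 bits → U+6D37).

U+6D37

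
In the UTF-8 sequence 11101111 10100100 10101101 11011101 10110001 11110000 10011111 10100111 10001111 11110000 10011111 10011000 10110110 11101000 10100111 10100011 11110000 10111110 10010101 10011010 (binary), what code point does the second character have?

U+0771

Offset 0: leading byte 0xEF = 11101111 → 3-byte char #1 = EF A4 AD.
Offset 3: leading byte 0xDD = 11011101 → 2-byte char #2 = DD B1.
Leading byte 0xDD = 11011101 matches 110xxxxx → 2-byte sequence.
Byte 1: 0xDD = 11011101, payload 11101 (5 bits).
Byte 2: 0xB1 = 10110001 (10xxxxxx ✓), payload 110001.
Concatenate: 11101110001 = 0x771 (11 bits → U+0771).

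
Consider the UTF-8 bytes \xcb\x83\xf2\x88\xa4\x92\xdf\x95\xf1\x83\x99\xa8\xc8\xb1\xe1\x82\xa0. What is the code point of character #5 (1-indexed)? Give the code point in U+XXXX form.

U+0231

Offset 0: leading byte 0xCB = 11001011 → 2-byte char #1 = CB 83.
Offset 2: leading byte 0xF2 = 11110010 → 4-byte char #2 = F2 88 A4 92.
Offset 6: leading byte 0xDF = 11011111 → 2-byte char #3 = DF 95.
Offset 8: leading byte 0xF1 = 11110001 → 4-byte char #4 = F1 83 99 A8.
Offset 12: leading byte 0xC8 = 11001000 → 2-byte char #5 = C8 B1.
Leading byte 0xC8 = 11001000 matches 110xxxxx → 2-byte sequence.
Byte 1: 0xC8 = 11001000, payload 01000 (5 bits).
Byte 2: 0xB1 = 10110001 (10xxxxxx ✓), payload 110001.
Concatenate: 01000110001 = 0x231 (11 bits → U+0231).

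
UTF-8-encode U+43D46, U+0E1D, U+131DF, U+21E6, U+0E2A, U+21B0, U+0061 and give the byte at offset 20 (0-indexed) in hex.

0x61

U+43D46 → 4-byte form F1 83 B5 86 at offsets 0–3.
U+0E1D → 3-byte form E0 B8 9D at offsets 4–6.
U+131DF → 4-byte form F0 93 87 9F at offsets 7–10.
U+21E6 → 3-byte form E2 87 A6 at offsets 11–13.
U+0E2A → 3-byte form E0 B8 AA at offsets 14–16.
U+21B0 → 3-byte form E2 86 B0 at offsets 17–19.
U+0061 → 1-byte form 61 at offsets 20–20.
Offset 20 falls in char 7's range; it's byte 1 of 61 = 0x61.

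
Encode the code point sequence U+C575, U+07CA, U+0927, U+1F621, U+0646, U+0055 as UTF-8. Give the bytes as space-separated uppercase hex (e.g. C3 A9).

U+C575: 3-byte form → EC 95 B5.
U+07CA: 2-byte form → DF 8A.
U+0927: 3-byte form → E0 A4 A7.
U+1F621: 4-byte form → F0 9F 98 A1.
U+0646: 2-byte form → D9 86.
U+0055: 1-byte form → 55.
Concatenated (15 bytes): EC 95 B5 DF 8A E0 A4 A7 F0 9F 98 A1 D9 86 55.

EC 95 B5 DF 8A E0 A4 A7 F0 9F 98 A1 D9 86 55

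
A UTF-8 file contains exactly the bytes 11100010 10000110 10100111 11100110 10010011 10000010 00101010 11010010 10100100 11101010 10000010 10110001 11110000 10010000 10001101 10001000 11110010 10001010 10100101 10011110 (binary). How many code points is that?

Byte at offset 0: 0xE2 = 11100010 → 3-byte char (#1). Advance 3.
Byte at offset 3: 0xE6 = 11100110 → 3-byte char (#2). Advance 3.
Byte at offset 6: 0x2A = 00101010 → 1-byte char (#3). Advance 1.
Byte at offset 7: 0xD2 = 11010010 → 2-byte char (#4). Advance 2.
Byte at offset 9: 0xEA = 11101010 → 3-byte char (#5). Advance 3.
Byte at offset 12: 0xF0 = 11110000 → 4-byte char (#6). Advance 4.
Byte at offset 16: 0xF2 = 11110010 → 4-byte char (#7). Advance 4.
Reached end at offset 20 after 7 code points.

7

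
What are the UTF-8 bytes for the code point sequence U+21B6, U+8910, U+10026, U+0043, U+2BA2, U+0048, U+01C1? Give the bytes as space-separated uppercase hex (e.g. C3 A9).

U+21B6: 3-byte form → E2 86 B6.
U+8910: 3-byte form → E8 A4 90.
U+10026: 4-byte form → F0 90 80 A6.
U+0043: 1-byte form → 43.
U+2BA2: 3-byte form → E2 AE A2.
U+0048: 1-byte form → 48.
U+01C1: 2-byte form → C7 81.
Concatenated (17 bytes): E2 86 B6 E8 A4 90 F0 90 80 A6 43 E2 AE A2 48 C7 81.

E2 86 B6 E8 A4 90 F0 90 80 A6 43 E2 AE A2 48 C7 81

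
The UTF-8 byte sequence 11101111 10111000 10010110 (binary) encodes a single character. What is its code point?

U+FE16

Leading byte 0xEF = 11101111 matches 1110xxxx → 3-byte sequence.
Byte 1: 0xEF = 11101111, payload 1111 (4 bits).
Byte 2: 0xB8 = 10111000 (10xxxxxx ✓), payload 111000.
Byte 3: 0x96 = 10010110 (10xxxxxx ✓), payload 010110.
Concatenate: 1111111000010110 = 0xFE16 (16 bits → U+FE16).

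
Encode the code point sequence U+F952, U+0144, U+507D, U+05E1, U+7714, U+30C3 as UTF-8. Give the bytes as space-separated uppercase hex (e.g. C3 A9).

EF A5 92 C5 84 E5 81 BD D7 A1 E7 9C 94 E3 83 83

U+F952: 3-byte form → EF A5 92.
U+0144: 2-byte form → C5 84.
U+507D: 3-byte form → E5 81 BD.
U+05E1: 2-byte form → D7 A1.
U+7714: 3-byte form → E7 9C 94.
U+30C3: 3-byte form → E3 83 83.
Concatenated (16 bytes): EF A5 92 C5 84 E5 81 BD D7 A1 E7 9C 94 E3 83 83.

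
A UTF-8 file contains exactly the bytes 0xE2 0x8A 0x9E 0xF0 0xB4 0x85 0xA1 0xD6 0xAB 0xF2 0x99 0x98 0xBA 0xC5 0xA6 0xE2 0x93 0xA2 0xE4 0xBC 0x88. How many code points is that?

7

Byte at offset 0: 0xE2 = 11100010 → 3-byte char (#1). Advance 3.
Byte at offset 3: 0xF0 = 11110000 → 4-byte char (#2). Advance 4.
Byte at offset 7: 0xD6 = 11010110 → 2-byte char (#3). Advance 2.
Byte at offset 9: 0xF2 = 11110010 → 4-byte char (#4). Advance 4.
Byte at offset 13: 0xC5 = 11000101 → 2-byte char (#5). Advance 2.
Byte at offset 15: 0xE2 = 11100010 → 3-byte char (#6). Advance 3.
Byte at offset 18: 0xE4 = 11100100 → 3-byte char (#7). Advance 3.
Reached end at offset 21 after 7 code points.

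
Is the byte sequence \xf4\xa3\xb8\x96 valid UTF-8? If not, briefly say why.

Leading byte 0xF4 = 11110100 → 4-byte form.
Payload = 0x123E16, which exceeds U+10FFFF, the maximum Unicode code point. (Leading bytes F5–FF, or F4 followed by ≥ 0x90, are invalid.)

invalid (encodes a value above U+10FFFF)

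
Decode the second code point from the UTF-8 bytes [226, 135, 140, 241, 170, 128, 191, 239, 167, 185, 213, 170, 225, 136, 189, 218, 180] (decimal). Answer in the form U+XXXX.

U+6A03F

Offset 0: leading byte 0xE2 = 11100010 → 3-byte char #1 = E2 87 8C.
Offset 3: leading byte 0xF1 = 11110001 → 4-byte char #2 = F1 AA 80 BF.
Leading byte 0xF1 = 11110001 matches 11110xxx → 4-byte sequence.
Byte 1: 0xF1 = 11110001, payload 001 (3 bits).
Byte 2: 0xAA = 10101010 (10xxxxxx ✓), payload 101010.
Byte 3: 0x80 = 10000000 (10xxxxxx ✓), payload 000000.
Byte 4: 0xBF = 10111111 (10xxxxxx ✓), payload 111111.
Concatenate: 001101010000000111111 = 0x6A03F (21 bits → U+6A03F).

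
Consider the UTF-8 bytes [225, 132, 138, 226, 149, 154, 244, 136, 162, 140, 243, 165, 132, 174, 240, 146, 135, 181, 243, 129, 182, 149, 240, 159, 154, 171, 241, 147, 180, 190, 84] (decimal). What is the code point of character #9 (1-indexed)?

Offset 0: leading byte 0xE1 = 11100001 → 3-byte char #1 = E1 84 8A.
Offset 3: leading byte 0xE2 = 11100010 → 3-byte char #2 = E2 95 9A.
Offset 6: leading byte 0xF4 = 11110100 → 4-byte char #3 = F4 88 A2 8C.
Offset 10: leading byte 0xF3 = 11110011 → 4-byte char #4 = F3 A5 84 AE.
Offset 14: leading byte 0xF0 = 11110000 → 4-byte char #5 = F0 92 87 B5.
Offset 18: leading byte 0xF3 = 11110011 → 4-byte char #6 = F3 81 B6 95.
Offset 22: leading byte 0xF0 = 11110000 → 4-byte char #7 = F0 9F 9A AB.
Offset 26: leading byte 0xF1 = 11110001 → 4-byte char #8 = F1 93 B4 BE.
Offset 30: leading byte 0x54 = 01010100 → 1-byte char #9 = 54.
Leading byte 0x54 = 01010100 matches 0xxxxxxx → 1-byte sequence.
Byte 1: 0x54 = 01010100, payload 1010100 (7 bits).
Concatenate: 1010100 = 0x54 (7 bits → U+0054).

U+0054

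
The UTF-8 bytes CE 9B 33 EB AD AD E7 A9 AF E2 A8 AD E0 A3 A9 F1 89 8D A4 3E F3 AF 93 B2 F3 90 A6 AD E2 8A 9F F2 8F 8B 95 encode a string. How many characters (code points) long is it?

Byte at offset 0: 0xCE = 11001110 → 2-byte char (#1). Advance 2.
Byte at offset 2: 0x33 = 00110011 → 1-byte char (#2). Advance 1.
Byte at offset 3: 0xEB = 11101011 → 3-byte char (#3). Advance 3.
Byte at offset 6: 0xE7 = 11100111 → 3-byte char (#4). Advance 3.
Byte at offset 9: 0xE2 = 11100010 → 3-byte char (#5). Advance 3.
Byte at offset 12: 0xE0 = 11100000 → 3-byte char (#6). Advance 3.
Byte at offset 15: 0xF1 = 11110001 → 4-byte char (#7). Advance 4.
Byte at offset 19: 0x3E = 00111110 → 1-byte char (#8). Advance 1.
Byte at offset 20: 0xF3 = 11110011 → 4-byte char (#9). Advance 4.
Byte at offset 24: 0xF3 = 11110011 → 4-byte char (#10). Advance 4.
Byte at offset 28: 0xE2 = 11100010 → 3-byte char (#11). Advance 3.
Byte at offset 31: 0xF2 = 11110010 → 4-byte char (#12). Advance 4.
Reached end at offset 35 after 12 code points.

12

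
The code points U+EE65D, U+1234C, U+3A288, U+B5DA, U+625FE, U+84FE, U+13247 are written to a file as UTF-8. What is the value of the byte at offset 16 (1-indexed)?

0xF1

1-indexed offset 16 is 0-indexed offset 15.
U+EE65D → 4-byte form F3 AE 99 9D at offsets 0–3.
U+1234C → 4-byte form F0 92 8D 8C at offsets 4–7.
U+3A288 → 4-byte form F0 BA 8A 88 at offsets 8–11.
U+B5DA → 3-byte form EB 97 9A at offsets 12–14.
U+625FE → 4-byte form F1 A2 97 BE at offsets 15–18.
Offset 15 falls in char 5's range; it's byte 1 of F1 A2 97 BE = 0xF1.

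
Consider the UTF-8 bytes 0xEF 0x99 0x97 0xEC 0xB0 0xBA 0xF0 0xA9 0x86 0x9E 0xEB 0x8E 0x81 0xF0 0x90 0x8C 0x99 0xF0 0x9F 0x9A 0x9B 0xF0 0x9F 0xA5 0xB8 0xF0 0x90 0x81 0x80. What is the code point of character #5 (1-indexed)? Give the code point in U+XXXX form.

U+10319

Offset 0: leading byte 0xEF = 11101111 → 3-byte char #1 = EF 99 97.
Offset 3: leading byte 0xEC = 11101100 → 3-byte char #2 = EC B0 BA.
Offset 6: leading byte 0xF0 = 11110000 → 4-byte char #3 = F0 A9 86 9E.
Offset 10: leading byte 0xEB = 11101011 → 3-byte char #4 = EB 8E 81.
Offset 13: leading byte 0xF0 = 11110000 → 4-byte char #5 = F0 90 8C 99.
Leading byte 0xF0 = 11110000 matches 11110xxx → 4-byte sequence.
Byte 1: 0xF0 = 11110000, payload 000 (3 bits).
Byte 2: 0x90 = 10010000 (10xxxxxx ✓), payload 010000.
Byte 3: 0x8C = 10001100 (10xxxxxx ✓), payload 001100.
Byte 4: 0x99 = 10011001 (10xxxxxx ✓), payload 011001.
Concatenate: 000010000001100011001 = 0x10319 (21 bits → U+10319).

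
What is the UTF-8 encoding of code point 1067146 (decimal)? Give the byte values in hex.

U+10488A = 0x10488A = 1067146 decimal. In range U+10000–U+10FFFF → 4-byte form: 11110xxx 10xxxxxx 10xxxxxx 10xxxxxx.
Binary (21 bits): 100000100100010001010.
Split 3+6+6+6: 100 | 000100 | 100010 | 001010.
Byte 1: 11110100 = 0xF4.
Byte 2: 10000100 = 0x84.
Byte 3: 10100010 = 0xA2.
Byte 4: 10001010 = 0x8A.

F4 84 A2 8A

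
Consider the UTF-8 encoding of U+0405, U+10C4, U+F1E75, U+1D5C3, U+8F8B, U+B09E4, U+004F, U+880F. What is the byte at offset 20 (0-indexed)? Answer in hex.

0x4F

U+0405 → 2-byte form D0 85 at offsets 0–1.
U+10C4 → 3-byte form E1 83 84 at offsets 2–4.
U+F1E75 → 4-byte form F3 B1 B9 B5 at offsets 5–8.
U+1D5C3 → 4-byte form F0 9D 97 83 at offsets 9–12.
U+8F8B → 3-byte form E8 BE 8B at offsets 13–15.
U+B09E4 → 4-byte form F2 B0 A7 A4 at offsets 16–19.
U+004F → 1-byte form 4F at offsets 20–20.
Offset 20 falls in char 7's range; it's byte 1 of 4F = 0x4F.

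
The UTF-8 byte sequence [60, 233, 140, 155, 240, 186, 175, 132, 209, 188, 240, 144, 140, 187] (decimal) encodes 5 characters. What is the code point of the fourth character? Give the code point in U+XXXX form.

U+047C

Offset 0: leading byte 0x3C = 00111100 → 1-byte char #1 = 3C.
Offset 1: leading byte 0xE9 = 11101001 → 3-byte char #2 = E9 8C 9B.
Offset 4: leading byte 0xF0 = 11110000 → 4-byte char #3 = F0 BA AF 84.
Offset 8: leading byte 0xD1 = 11010001 → 2-byte char #4 = D1 BC.
Leading byte 0xD1 = 11010001 matches 110xxxxx → 2-byte sequence.
Byte 1: 0xD1 = 11010001, payload 10001 (5 bits).
Byte 2: 0xBC = 10111100 (10xxxxxx ✓), payload 111100.
Concatenate: 10001111100 = 0x47C (11 bits → U+047C).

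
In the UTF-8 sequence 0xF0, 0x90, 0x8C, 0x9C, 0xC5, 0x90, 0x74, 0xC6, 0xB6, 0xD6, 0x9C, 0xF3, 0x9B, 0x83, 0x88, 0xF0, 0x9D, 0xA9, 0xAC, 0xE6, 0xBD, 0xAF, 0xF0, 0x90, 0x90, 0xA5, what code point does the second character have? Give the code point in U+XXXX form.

U+0150

Offset 0: leading byte 0xF0 = 11110000 → 4-byte char #1 = F0 90 8C 9C.
Offset 4: leading byte 0xC5 = 11000101 → 2-byte char #2 = C5 90.
Leading byte 0xC5 = 11000101 matches 110xxxxx → 2-byte sequence.
Byte 1: 0xC5 = 11000101, payload 00101 (5 bits).
Byte 2: 0x90 = 10010000 (10xxxxxx ✓), payload 010000.
Concatenate: 00101010000 = 0x150 (11 bits → U+0150).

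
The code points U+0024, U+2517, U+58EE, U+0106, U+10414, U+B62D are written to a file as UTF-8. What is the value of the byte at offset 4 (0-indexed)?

U+0024 → 1-byte form 24 at offsets 0–0.
U+2517 → 3-byte form E2 94 97 at offsets 1–3.
U+58EE → 3-byte form E5 A3 AE at offsets 4–6.
Offset 4 falls in char 3's range; it's byte 1 of E5 A3 AE = 0xE5.

0xE5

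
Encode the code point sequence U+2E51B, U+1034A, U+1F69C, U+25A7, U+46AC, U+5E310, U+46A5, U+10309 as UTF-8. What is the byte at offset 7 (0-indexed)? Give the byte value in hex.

0x8A

U+2E51B → 4-byte form F0 AE 94 9B at offsets 0–3.
U+1034A → 4-byte form F0 90 8D 8A at offsets 4–7.
Offset 7 falls in char 2's range; it's byte 4 of F0 90 8D 8A = 0x8A.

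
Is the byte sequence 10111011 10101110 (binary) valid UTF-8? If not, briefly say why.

Byte 0xBB = 10111011 has the form 10xxxxxx — a continuation byte — but there is no preceding leading byte.

invalid (continuation byte with no leading byte)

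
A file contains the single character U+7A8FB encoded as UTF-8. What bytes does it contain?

F1 BA A3 BB

U+7A8FB = 0x7A8FB = 502011 decimal. In range U+10000–U+10FFFF → 4-byte form: 11110xxx 10xxxxxx 10xxxxxx 10xxxxxx.
Binary (21 bits): 001111010100011111011.
Split 3+6+6+6: 001 | 111010 | 100011 | 111011.
Byte 1: 11110001 = 0xF1.
Byte 2: 10111010 = 0xBA.
Byte 3: 10100011 = 0xA3.
Byte 4: 10111011 = 0xBB.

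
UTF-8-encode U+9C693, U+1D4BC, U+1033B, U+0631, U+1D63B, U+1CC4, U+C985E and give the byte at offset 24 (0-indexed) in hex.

U+9C693 → 4-byte form F2 9C 9A 93 at offsets 0–3.
U+1D4BC → 4-byte form F0 9D 92 BC at offsets 4–7.
U+1033B → 4-byte form F0 90 8C BB at offsets 8–11.
U+0631 → 2-byte form D8 B1 at offsets 12–13.
U+1D63B → 4-byte form F0 9D 98 BB at offsets 14–17.
U+1CC4 → 3-byte form E1 B3 84 at offsets 18–20.
U+C985E → 4-byte form F3 89 A1 9E at offsets 21–24.
Offset 24 falls in char 7's range; it's byte 4 of F3 89 A1 9E = 0x9E.

0x9E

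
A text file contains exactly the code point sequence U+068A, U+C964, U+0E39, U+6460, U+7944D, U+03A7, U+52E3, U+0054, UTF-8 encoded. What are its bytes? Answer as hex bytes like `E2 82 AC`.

DA 8A EC A5 A4 E0 B8 B9 E6 91 A0 F1 B9 91 8D CE A7 E5 8B A3 54

U+068A: 2-byte form → DA 8A.
U+C964: 3-byte form → EC A5 A4.
U+0E39: 3-byte form → E0 B8 B9.
U+6460: 3-byte form → E6 91 A0.
U+7944D: 4-byte form → F1 B9 91 8D.
U+03A7: 2-byte form → CE A7.
U+52E3: 3-byte form → E5 8B A3.
U+0054: 1-byte form → 54.
Concatenated (21 bytes): DA 8A EC A5 A4 E0 B8 B9 E6 91 A0 F1 B9 91 8D CE A7 E5 8B A3 54.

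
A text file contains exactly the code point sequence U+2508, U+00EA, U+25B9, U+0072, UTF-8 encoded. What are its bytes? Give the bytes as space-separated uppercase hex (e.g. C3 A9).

E2 94 88 C3 AA E2 96 B9 72

U+2508: 3-byte form → E2 94 88.
U+00EA: 2-byte form → C3 AA.
U+25B9: 3-byte form → E2 96 B9.
U+0072: 1-byte form → 72.
Concatenated (9 bytes): E2 94 88 C3 AA E2 96 B9 72.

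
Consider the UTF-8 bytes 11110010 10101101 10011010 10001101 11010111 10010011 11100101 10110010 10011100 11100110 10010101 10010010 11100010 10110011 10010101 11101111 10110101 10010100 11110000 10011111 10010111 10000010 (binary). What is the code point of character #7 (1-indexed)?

U+1F5C2

Offset 0: leading byte 0xF2 = 11110010 → 4-byte char #1 = F2 AD 9A 8D.
Offset 4: leading byte 0xD7 = 11010111 → 2-byte char #2 = D7 93.
Offset 6: leading byte 0xE5 = 11100101 → 3-byte char #3 = E5 B2 9C.
Offset 9: leading byte 0xE6 = 11100110 → 3-byte char #4 = E6 95 92.
Offset 12: leading byte 0xE2 = 11100010 → 3-byte char #5 = E2 B3 95.
Offset 15: leading byte 0xEF = 11101111 → 3-byte char #6 = EF B5 94.
Offset 18: leading byte 0xF0 = 11110000 → 4-byte char #7 = F0 9F 97 82.
Leading byte 0xF0 = 11110000 matches 11110xxx → 4-byte sequence.
Byte 1: 0xF0 = 11110000, payload 000 (3 bits).
Byte 2: 0x9F = 10011111 (10xxxxxx ✓), payload 011111.
Byte 3: 0x97 = 10010111 (10xxxxxx ✓), payload 010111.
Byte 4: 0x82 = 10000010 (10xxxxxx ✓), payload 000010.
Concatenate: 000011111010111000010 = 0x1F5C2 (21 bits → U+1F5C2).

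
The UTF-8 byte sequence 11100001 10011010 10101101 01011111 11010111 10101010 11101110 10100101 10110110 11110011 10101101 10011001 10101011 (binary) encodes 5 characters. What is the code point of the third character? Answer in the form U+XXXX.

Offset 0: leading byte 0xE1 = 11100001 → 3-byte char #1 = E1 9A AD.
Offset 3: leading byte 0x5F = 01011111 → 1-byte char #2 = 5F.
Offset 4: leading byte 0xD7 = 11010111 → 2-byte char #3 = D7 AA.
Leading byte 0xD7 = 11010111 matches 110xxxxx → 2-byte sequence.
Byte 1: 0xD7 = 11010111, payload 10111 (5 bits).
Byte 2: 0xAA = 10101010 (10xxxxxx ✓), payload 101010.
Concatenate: 10111101010 = 0x5EA (11 bits → U+05EA).

U+05EA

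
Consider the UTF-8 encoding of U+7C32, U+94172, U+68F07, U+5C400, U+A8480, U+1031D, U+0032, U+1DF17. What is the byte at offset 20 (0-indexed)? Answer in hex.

0x90

U+7C32 → 3-byte form E7 B0 B2 at offsets 0–2.
U+94172 → 4-byte form F2 94 85 B2 at offsets 3–6.
U+68F07 → 4-byte form F1 A8 BC 87 at offsets 7–10.
U+5C400 → 4-byte form F1 9C 90 80 at offsets 11–14.
U+A8480 → 4-byte form F2 A8 92 80 at offsets 15–18.
U+1031D → 4-byte form F0 90 8C 9D at offsets 19–22.
Offset 20 falls in char 6's range; it's byte 2 of F0 90 8C 9D = 0x90.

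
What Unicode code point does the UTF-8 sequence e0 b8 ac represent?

U+0E2C

Leading byte 0xE0 = 11100000 matches 1110xxxx → 3-byte sequence.
Byte 1: 0xE0 = 11100000, payload 0000 (4 bits).
Byte 2: 0xB8 = 10111000 (10xxxxxx ✓), payload 111000.
Byte 3: 0xAC = 10101100 (10xxxxxx ✓), payload 101100.
Concatenate: 0000111000101100 = 0xE2C (16 bits → U+0E2C).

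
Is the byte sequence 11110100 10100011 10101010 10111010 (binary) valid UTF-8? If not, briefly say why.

invalid (encodes a value above U+10FFFF)

Leading byte 0xF4 = 11110100 → 4-byte form.
Payload = 0x123ABA, which exceeds U+10FFFF, the maximum Unicode code point. (Leading bytes F5–FF, or F4 followed by ≥ 0x90, are invalid.)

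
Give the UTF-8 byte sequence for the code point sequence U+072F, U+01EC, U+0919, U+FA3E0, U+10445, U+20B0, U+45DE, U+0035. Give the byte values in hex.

U+072F: 2-byte form → DC AF.
U+01EC: 2-byte form → C7 AC.
U+0919: 3-byte form → E0 A4 99.
U+FA3E0: 4-byte form → F3 BA 8F A0.
U+10445: 4-byte form → F0 90 91 85.
U+20B0: 3-byte form → E2 82 B0.
U+45DE: 3-byte form → E4 97 9E.
U+0035: 1-byte form → 35.
Concatenated (22 bytes): DC AF C7 AC E0 A4 99 F3 BA 8F A0 F0 90 91 85 E2 82 B0 E4 97 9E 35.

DC AF C7 AC E0 A4 99 F3 BA 8F A0 F0 90 91 85 E2 82 B0 E4 97 9E 35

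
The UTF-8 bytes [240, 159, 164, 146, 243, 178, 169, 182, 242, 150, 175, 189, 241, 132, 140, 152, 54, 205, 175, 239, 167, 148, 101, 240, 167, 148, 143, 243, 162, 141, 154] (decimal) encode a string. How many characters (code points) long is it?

10

Byte at offset 0: 0xF0 = 11110000 → 4-byte char (#1). Advance 4.
Byte at offset 4: 0xF3 = 11110011 → 4-byte char (#2). Advance 4.
Byte at offset 8: 0xF2 = 11110010 → 4-byte char (#3). Advance 4.
Byte at offset 12: 0xF1 = 11110001 → 4-byte char (#4). Advance 4.
Byte at offset 16: 0x36 = 00110110 → 1-byte char (#5). Advance 1.
Byte at offset 17: 0xCD = 11001101 → 2-byte char (#6). Advance 2.
Byte at offset 19: 0xEF = 11101111 → 3-byte char (#7). Advance 3.
Byte at offset 22: 0x65 = 01100101 → 1-byte char (#8). Advance 1.
Byte at offset 23: 0xF0 = 11110000 → 4-byte char (#9). Advance 4.
Byte at offset 27: 0xF3 = 11110011 → 4-byte char (#10). Advance 4.
Reached end at offset 31 after 10 code points.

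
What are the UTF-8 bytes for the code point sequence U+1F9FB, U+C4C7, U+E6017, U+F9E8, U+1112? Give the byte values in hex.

U+1F9FB: 4-byte form → F0 9F A7 BB.
U+C4C7: 3-byte form → EC 93 87.
U+E6017: 4-byte form → F3 A6 80 97.
U+F9E8: 3-byte form → EF A7 A8.
U+1112: 3-byte form → E1 84 92.
Concatenated (17 bytes): F0 9F A7 BB EC 93 87 F3 A6 80 97 EF A7 A8 E1 84 92.

F0 9F A7 BB EC 93 87 F3 A6 80 97 EF A7 A8 E1 84 92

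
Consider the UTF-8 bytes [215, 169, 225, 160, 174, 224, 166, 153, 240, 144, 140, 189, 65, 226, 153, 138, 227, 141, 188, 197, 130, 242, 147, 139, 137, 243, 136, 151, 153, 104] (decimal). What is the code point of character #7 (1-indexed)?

Offset 0: leading byte 0xD7 = 11010111 → 2-byte char #1 = D7 A9.
Offset 2: leading byte 0xE1 = 11100001 → 3-byte char #2 = E1 A0 AE.
Offset 5: leading byte 0xE0 = 11100000 → 3-byte char #3 = E0 A6 99.
Offset 8: leading byte 0xF0 = 11110000 → 4-byte char #4 = F0 90 8C BD.
Offset 12: leading byte 0x41 = 01000001 → 1-byte char #5 = 41.
Offset 13: leading byte 0xE2 = 11100010 → 3-byte char #6 = E2 99 8A.
Offset 16: leading byte 0xE3 = 11100011 → 3-byte char #7 = E3 8D BC.
Leading byte 0xE3 = 11100011 matches 1110xxxx → 3-byte sequence.
Byte 1: 0xE3 = 11100011, payload 0011 (4 bits).
Byte 2: 0x8D = 10001101 (10xxxxxx ✓), payload 001101.
Byte 3: 0xBC = 10111100 (10xxxxxx ✓), payload 111100.
Concatenate: 0011001101111100 = 0x337C (16 bits → U+337C).

U+337C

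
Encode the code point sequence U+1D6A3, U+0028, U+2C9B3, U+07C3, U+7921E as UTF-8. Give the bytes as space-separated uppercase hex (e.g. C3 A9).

F0 9D 9A A3 28 F0 AC A6 B3 DF 83 F1 B9 88 9E

U+1D6A3: 4-byte form → F0 9D 9A A3.
U+0028: 1-byte form → 28.
U+2C9B3: 4-byte form → F0 AC A6 B3.
U+07C3: 2-byte form → DF 83.
U+7921E: 4-byte form → F1 B9 88 9E.
Concatenated (15 bytes): F0 9D 9A A3 28 F0 AC A6 B3 DF 83 F1 B9 88 9E.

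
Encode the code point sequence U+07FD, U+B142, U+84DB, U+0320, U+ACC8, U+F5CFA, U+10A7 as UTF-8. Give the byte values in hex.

U+07FD: 2-byte form → DF BD.
U+B142: 3-byte form → EB 85 82.
U+84DB: 3-byte form → E8 93 9B.
U+0320: 2-byte form → CC A0.
U+ACC8: 3-byte form → EA B3 88.
U+F5CFA: 4-byte form → F3 B5 B3 BA.
U+10A7: 3-byte form → E1 82 A7.
Concatenated (20 bytes): DF BD EB 85 82 E8 93 9B CC A0 EA B3 88 F3 B5 B3 BA E1 82 A7.

DF BD EB 85 82 E8 93 9B CC A0 EA B3 88 F3 B5 B3 BA E1 82 A7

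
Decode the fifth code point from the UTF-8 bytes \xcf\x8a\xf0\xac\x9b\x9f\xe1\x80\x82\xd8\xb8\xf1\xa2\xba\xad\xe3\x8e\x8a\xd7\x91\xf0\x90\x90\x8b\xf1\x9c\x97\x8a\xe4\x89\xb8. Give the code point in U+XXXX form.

Offset 0: leading byte 0xCF = 11001111 → 2-byte char #1 = CF 8A.
Offset 2: leading byte 0xF0 = 11110000 → 4-byte char #2 = F0 AC 9B 9F.
Offset 6: leading byte 0xE1 = 11100001 → 3-byte char #3 = E1 80 82.
Offset 9: leading byte 0xD8 = 11011000 → 2-byte char #4 = D8 B8.
Offset 11: leading byte 0xF1 = 11110001 → 4-byte char #5 = F1 A2 BA AD.
Leading byte 0xF1 = 11110001 matches 11110xxx → 4-byte sequence.
Byte 1: 0xF1 = 11110001, payload 001 (3 bits).
Byte 2: 0xA2 = 10100010 (10xxxxxx ✓), payload 100010.
Byte 3: 0xBA = 10111010 (10xxxxxx ✓), payload 111010.
Byte 4: 0xAD = 10101101 (10xxxxxx ✓), payload 101101.
Concatenate: 001100010111010101101 = 0x62EAD (21 bits → U+62EAD).

U+62EAD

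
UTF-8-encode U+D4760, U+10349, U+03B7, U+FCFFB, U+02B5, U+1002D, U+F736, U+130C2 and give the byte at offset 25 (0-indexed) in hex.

U+D4760 → 4-byte form F3 94 9D A0 at offsets 0–3.
U+10349 → 4-byte form F0 90 8D 89 at offsets 4–7.
U+03B7 → 2-byte form CE B7 at offsets 8–9.
U+FCFFB → 4-byte form F3 BC BF BB at offsets 10–13.
U+02B5 → 2-byte form CA B5 at offsets 14–15.
U+1002D → 4-byte form F0 90 80 AD at offsets 16–19.
U+F736 → 3-byte form EF 9C B6 at offsets 20–22.
U+130C2 → 4-byte form F0 93 83 82 at offsets 23–26.
Offset 25 falls in char 8's range; it's byte 3 of F0 93 83 82 = 0x83.

0x83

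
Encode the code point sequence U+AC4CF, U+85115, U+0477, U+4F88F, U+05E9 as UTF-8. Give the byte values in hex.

U+AC4CF: 4-byte form → F2 AC 93 8F.
U+85115: 4-byte form → F2 85 84 95.
U+0477: 2-byte form → D1 B7.
U+4F88F: 4-byte form → F1 8F A2 8F.
U+05E9: 2-byte form → D7 A9.
Concatenated (16 bytes): F2 AC 93 8F F2 85 84 95 D1 B7 F1 8F A2 8F D7 A9.

F2 AC 93 8F F2 85 84 95 D1 B7 F1 8F A2 8F D7 A9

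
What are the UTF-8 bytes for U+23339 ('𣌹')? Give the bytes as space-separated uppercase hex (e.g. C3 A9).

U+23339 = 0x23339 = 144185 decimal. In range U+10000–U+10FFFF → 4-byte form: 11110xxx 10xxxxxx 10xxxxxx 10xxxxxx.
Binary (21 bits): 000100011001100111001.
Split 3+6+6+6: 000 | 100011 | 001100 | 111001.
Byte 1: 11110000 = 0xF0.
Byte 2: 10100011 = 0xA3.
Byte 3: 10001100 = 0x8C.
Byte 4: 10111001 = 0xB9.

F0 A3 8C B9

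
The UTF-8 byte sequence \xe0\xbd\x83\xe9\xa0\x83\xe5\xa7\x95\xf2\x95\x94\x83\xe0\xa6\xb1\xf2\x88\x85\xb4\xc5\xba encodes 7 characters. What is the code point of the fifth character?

Offset 0: leading byte 0xE0 = 11100000 → 3-byte char #1 = E0 BD 83.
Offset 3: leading byte 0xE9 = 11101001 → 3-byte char #2 = E9 A0 83.
Offset 6: leading byte 0xE5 = 11100101 → 3-byte char #3 = E5 A7 95.
Offset 9: leading byte 0xF2 = 11110010 → 4-byte char #4 = F2 95 94 83.
Offset 13: leading byte 0xE0 = 11100000 → 3-byte char #5 = E0 A6 B1.
Leading byte 0xE0 = 11100000 matches 1110xxxx → 3-byte sequence.
Byte 1: 0xE0 = 11100000, payload 0000 (4 bits).
Byte 2: 0xA6 = 10100110 (10xxxxxx ✓), payload 100110.
Byte 3: 0xB1 = 10110001 (10xxxxxx ✓), payload 110001.
Concatenate: 0000100110110001 = 0x9B1 (16 bits → U+09B1).

U+09B1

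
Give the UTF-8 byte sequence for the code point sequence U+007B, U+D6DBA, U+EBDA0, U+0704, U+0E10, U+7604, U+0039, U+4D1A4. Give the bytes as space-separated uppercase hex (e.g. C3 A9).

7B F3 96 B6 BA F3 AB B6 A0 DC 84 E0 B8 90 E7 98 84 39 F1 8D 86 A4

U+007B: 1-byte form → 7B.
U+D6DBA: 4-byte form → F3 96 B6 BA.
U+EBDA0: 4-byte form → F3 AB B6 A0.
U+0704: 2-byte form → DC 84.
U+0E10: 3-byte form → E0 B8 90.
U+7604: 3-byte form → E7 98 84.
U+0039: 1-byte form → 39.
U+4D1A4: 4-byte form → F1 8D 86 A4.
Concatenated (22 bytes): 7B F3 96 B6 BA F3 AB B6 A0 DC 84 E0 B8 90 E7 98 84 39 F1 8D 86 A4.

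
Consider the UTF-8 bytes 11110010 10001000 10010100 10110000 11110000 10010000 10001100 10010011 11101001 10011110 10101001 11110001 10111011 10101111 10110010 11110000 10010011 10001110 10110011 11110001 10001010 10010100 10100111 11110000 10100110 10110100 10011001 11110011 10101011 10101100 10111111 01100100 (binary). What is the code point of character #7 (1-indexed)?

U+26D19

Offset 0: leading byte 0xF2 = 11110010 → 4-byte char #1 = F2 88 94 B0.
Offset 4: leading byte 0xF0 = 11110000 → 4-byte char #2 = F0 90 8C 93.
Offset 8: leading byte 0xE9 = 11101001 → 3-byte char #3 = E9 9E A9.
Offset 11: leading byte 0xF1 = 11110001 → 4-byte char #4 = F1 BB AF B2.
Offset 15: leading byte 0xF0 = 11110000 → 4-byte char #5 = F0 93 8E B3.
Offset 19: leading byte 0xF1 = 11110001 → 4-byte char #6 = F1 8A 94 A7.
Offset 23: leading byte 0xF0 = 11110000 → 4-byte char #7 = F0 A6 B4 99.
Leading byte 0xF0 = 11110000 matches 11110xxx → 4-byte sequence.
Byte 1: 0xF0 = 11110000, payload 000 (3 bits).
Byte 2: 0xA6 = 10100110 (10xxxxxx ✓), payload 100110.
Byte 3: 0xB4 = 10110100 (10xxxxxx ✓), payload 110100.
Byte 4: 0x99 = 10011001 (10xxxxxx ✓), payload 011001.
Concatenate: 000100110110100011001 = 0x26D19 (21 bits → U+26D19).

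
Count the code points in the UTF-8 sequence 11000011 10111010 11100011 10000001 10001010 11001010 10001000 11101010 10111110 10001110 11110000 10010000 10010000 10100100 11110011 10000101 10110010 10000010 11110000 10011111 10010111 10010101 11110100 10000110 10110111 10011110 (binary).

8

Byte at offset 0: 0xC3 = 11000011 → 2-byte char (#1). Advance 2.
Byte at offset 2: 0xE3 = 11100011 → 3-byte char (#2). Advance 3.
Byte at offset 5: 0xCA = 11001010 → 2-byte char (#3). Advance 2.
Byte at offset 7: 0xEA = 11101010 → 3-byte char (#4). Advance 3.
Byte at offset 10: 0xF0 = 11110000 → 4-byte char (#5). Advance 4.
Byte at offset 14: 0xF3 = 11110011 → 4-byte char (#6). Advance 4.
Byte at offset 18: 0xF0 = 11110000 → 4-byte char (#7). Advance 4.
Byte at offset 22: 0xF4 = 11110100 → 4-byte char (#8). Advance 4.
Reached end at offset 26 after 8 code points.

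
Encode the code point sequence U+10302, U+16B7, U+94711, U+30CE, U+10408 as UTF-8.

F0 90 8C 82 E1 9A B7 F2 94 9C 91 E3 83 8E F0 90 90 88

U+10302: 4-byte form → F0 90 8C 82.
U+16B7: 3-byte form → E1 9A B7.
U+94711: 4-byte form → F2 94 9C 91.
U+30CE: 3-byte form → E3 83 8E.
U+10408: 4-byte form → F0 90 90 88.
Concatenated (18 bytes): F0 90 8C 82 E1 9A B7 F2 94 9C 91 E3 83 8E F0 90 90 88.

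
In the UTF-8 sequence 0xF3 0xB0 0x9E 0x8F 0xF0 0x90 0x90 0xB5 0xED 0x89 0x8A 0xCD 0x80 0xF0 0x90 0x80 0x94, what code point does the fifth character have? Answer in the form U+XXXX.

U+10014

Offset 0: leading byte 0xF3 = 11110011 → 4-byte char #1 = F3 B0 9E 8F.
Offset 4: leading byte 0xF0 = 11110000 → 4-byte char #2 = F0 90 90 B5.
Offset 8: leading byte 0xED = 11101101 → 3-byte char #3 = ED 89 8A.
Offset 11: leading byte 0xCD = 11001101 → 2-byte char #4 = CD 80.
Offset 13: leading byte 0xF0 = 11110000 → 4-byte char #5 = F0 90 80 94.
Leading byte 0xF0 = 11110000 matches 11110xxx → 4-byte sequence.
Byte 1: 0xF0 = 11110000, payload 000 (3 bits).
Byte 2: 0x90 = 10010000 (10xxxxxx ✓), payload 010000.
Byte 3: 0x80 = 10000000 (10xxxxxx ✓), payload 000000.
Byte 4: 0x94 = 10010100 (10xxxxxx ✓), payload 010100.
Concatenate: 000010000000000010100 = 0x10014 (21 bits → U+10014).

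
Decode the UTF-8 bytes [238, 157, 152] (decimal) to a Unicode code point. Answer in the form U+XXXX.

Leading byte 0xEE = 11101110 matches 1110xxxx → 3-byte sequence.
Byte 1: 0xEE = 11101110, payload 1110 (4 bits).
Byte 2: 0x9D = 10011101 (10xxxxxx ✓), payload 011101.
Byte 3: 0x98 = 10011000 (10xxxxxx ✓), payload 011000.
Concatenate: 1110011101011000 = 0xE758 (16 bits → U+E758).

U+E758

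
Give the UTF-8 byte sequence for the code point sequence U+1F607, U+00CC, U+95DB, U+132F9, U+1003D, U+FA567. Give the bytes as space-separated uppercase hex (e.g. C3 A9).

F0 9F 98 87 C3 8C E9 97 9B F0 93 8B B9 F0 90 80 BD F3 BA 95 A7

U+1F607: 4-byte form → F0 9F 98 87.
U+00CC: 2-byte form → C3 8C.
U+95DB: 3-byte form → E9 97 9B.
U+132F9: 4-byte form → F0 93 8B B9.
U+1003D: 4-byte form → F0 90 80 BD.
U+FA567: 4-byte form → F3 BA 95 A7.
Concatenated (21 bytes): F0 9F 98 87 C3 8C E9 97 9B F0 93 8B B9 F0 90 80 BD F3 BA 95 A7.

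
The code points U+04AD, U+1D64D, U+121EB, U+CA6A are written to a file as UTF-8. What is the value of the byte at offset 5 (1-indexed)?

1-indexed offset 5 is 0-indexed offset 4.
U+04AD → 2-byte form D2 AD at offsets 0–1.
U+1D64D → 4-byte form F0 9D 99 8D at offsets 2–5.
Offset 4 falls in char 2's range; it's byte 3 of F0 9D 99 8D = 0x99.

0x99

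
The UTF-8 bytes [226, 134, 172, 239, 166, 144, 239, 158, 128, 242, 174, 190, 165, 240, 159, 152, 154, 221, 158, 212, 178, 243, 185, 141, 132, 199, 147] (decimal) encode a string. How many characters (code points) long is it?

Byte at offset 0: 0xE2 = 11100010 → 3-byte char (#1). Advance 3.
Byte at offset 3: 0xEF = 11101111 → 3-byte char (#2). Advance 3.
Byte at offset 6: 0xEF = 11101111 → 3-byte char (#3). Advance 3.
Byte at offset 9: 0xF2 = 11110010 → 4-byte char (#4). Advance 4.
Byte at offset 13: 0xF0 = 11110000 → 4-byte char (#5). Advance 4.
Byte at offset 17: 0xDD = 11011101 → 2-byte char (#6). Advance 2.
Byte at offset 19: 0xD4 = 11010100 → 2-byte char (#7). Advance 2.
Byte at offset 21: 0xF3 = 11110011 → 4-byte char (#8). Advance 4.
Byte at offset 25: 0xC7 = 11000111 → 2-byte char (#9). Advance 2.
Reached end at offset 27 after 9 code points.

9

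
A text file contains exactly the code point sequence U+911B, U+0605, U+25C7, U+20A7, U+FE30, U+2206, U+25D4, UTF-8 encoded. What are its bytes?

U+911B: 3-byte form → E9 84 9B.
U+0605: 2-byte form → D8 85.
U+25C7: 3-byte form → E2 97 87.
U+20A7: 3-byte form → E2 82 A7.
U+FE30: 3-byte form → EF B8 B0.
U+2206: 3-byte form → E2 88 86.
U+25D4: 3-byte form → E2 97 94.
Concatenated (20 bytes): E9 84 9B D8 85 E2 97 87 E2 82 A7 EF B8 B0 E2 88 86 E2 97 94.

E9 84 9B D8 85 E2 97 87 E2 82 A7 EF B8 B0 E2 88 86 E2 97 94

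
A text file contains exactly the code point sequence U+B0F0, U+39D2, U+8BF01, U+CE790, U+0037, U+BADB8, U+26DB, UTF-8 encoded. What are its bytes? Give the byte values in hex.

U+B0F0: 3-byte form → EB 83 B0.
U+39D2: 3-byte form → E3 A7 92.
U+8BF01: 4-byte form → F2 8B BC 81.
U+CE790: 4-byte form → F3 8E 9E 90.
U+0037: 1-byte form → 37.
U+BADB8: 4-byte form → F2 BA B6 B8.
U+26DB: 3-byte form → E2 9B 9B.
Concatenated (22 bytes): EB 83 B0 E3 A7 92 F2 8B BC 81 F3 8E 9E 90 37 F2 BA B6 B8 E2 9B 9B.

EB 83 B0 E3 A7 92 F2 8B BC 81 F3 8E 9E 90 37 F2 BA B6 B8 E2 9B 9B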